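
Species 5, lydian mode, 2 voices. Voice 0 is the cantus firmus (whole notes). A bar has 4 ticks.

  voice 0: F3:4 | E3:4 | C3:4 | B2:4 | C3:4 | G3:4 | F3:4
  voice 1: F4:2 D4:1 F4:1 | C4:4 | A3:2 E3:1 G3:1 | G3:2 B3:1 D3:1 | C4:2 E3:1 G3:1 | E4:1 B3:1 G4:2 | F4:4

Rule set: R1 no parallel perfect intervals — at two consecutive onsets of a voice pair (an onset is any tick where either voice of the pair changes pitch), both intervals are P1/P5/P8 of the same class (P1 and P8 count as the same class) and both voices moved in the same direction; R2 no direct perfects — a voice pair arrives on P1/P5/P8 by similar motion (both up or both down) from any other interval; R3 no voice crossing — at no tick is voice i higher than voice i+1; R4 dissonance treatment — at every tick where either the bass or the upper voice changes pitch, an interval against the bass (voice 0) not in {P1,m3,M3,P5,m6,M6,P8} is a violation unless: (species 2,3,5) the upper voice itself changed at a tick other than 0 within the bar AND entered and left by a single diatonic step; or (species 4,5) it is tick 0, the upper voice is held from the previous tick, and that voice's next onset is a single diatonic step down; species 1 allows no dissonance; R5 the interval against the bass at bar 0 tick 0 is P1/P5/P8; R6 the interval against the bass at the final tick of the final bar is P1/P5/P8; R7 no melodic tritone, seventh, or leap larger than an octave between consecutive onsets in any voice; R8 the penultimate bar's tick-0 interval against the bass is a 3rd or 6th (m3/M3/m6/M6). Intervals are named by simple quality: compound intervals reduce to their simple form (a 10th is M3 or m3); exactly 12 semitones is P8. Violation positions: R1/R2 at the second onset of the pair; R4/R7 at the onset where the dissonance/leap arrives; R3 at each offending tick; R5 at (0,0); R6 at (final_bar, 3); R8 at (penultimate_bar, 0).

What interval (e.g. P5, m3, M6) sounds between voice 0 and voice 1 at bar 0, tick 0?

voice 0=F3 voice 1=F4 -> P8

P8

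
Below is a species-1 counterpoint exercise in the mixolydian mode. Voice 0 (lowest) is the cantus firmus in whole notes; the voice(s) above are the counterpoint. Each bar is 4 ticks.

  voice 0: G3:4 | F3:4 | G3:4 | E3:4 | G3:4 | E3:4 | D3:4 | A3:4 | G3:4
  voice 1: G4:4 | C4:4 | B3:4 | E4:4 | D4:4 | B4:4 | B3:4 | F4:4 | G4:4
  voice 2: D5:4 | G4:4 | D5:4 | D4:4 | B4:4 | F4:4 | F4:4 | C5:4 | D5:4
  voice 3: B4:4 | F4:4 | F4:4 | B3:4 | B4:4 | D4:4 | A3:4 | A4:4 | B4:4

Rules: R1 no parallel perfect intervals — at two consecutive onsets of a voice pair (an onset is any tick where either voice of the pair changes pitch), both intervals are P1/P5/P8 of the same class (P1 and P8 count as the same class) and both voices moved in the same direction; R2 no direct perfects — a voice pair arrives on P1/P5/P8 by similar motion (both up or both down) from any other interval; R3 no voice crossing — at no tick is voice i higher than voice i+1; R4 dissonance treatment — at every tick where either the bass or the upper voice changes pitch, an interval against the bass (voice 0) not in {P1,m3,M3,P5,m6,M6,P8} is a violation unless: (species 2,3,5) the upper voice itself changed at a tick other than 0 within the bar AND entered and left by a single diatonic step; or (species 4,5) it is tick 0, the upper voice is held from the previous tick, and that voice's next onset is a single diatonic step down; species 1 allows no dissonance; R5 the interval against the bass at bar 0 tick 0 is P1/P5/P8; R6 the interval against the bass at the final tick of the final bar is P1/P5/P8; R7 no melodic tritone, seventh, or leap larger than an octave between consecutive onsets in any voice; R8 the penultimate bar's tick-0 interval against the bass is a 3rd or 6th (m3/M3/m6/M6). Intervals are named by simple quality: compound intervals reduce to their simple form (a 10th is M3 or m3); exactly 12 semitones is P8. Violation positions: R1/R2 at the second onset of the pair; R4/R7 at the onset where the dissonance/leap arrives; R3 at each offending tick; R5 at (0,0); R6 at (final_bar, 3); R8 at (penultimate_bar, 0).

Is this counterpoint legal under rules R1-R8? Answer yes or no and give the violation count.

bar 0: v0=G3 v1=G4 v2=D5 v3=B4 (M3)
bar 1: v0=F3 v1=C4 v2=G4 v3=F4 (P8)
bar 2: v0=G3 v1=B3 v2=D5 v3=F4 (m7)
bar 3: v0=E3 v1=E4 v2=D4 v3=B3 (P5)
bar 4: v0=G3 v1=D4 v2=B4 v3=B4 (M3)
bar 5: v0=E3 v1=B4 v2=F4 v3=D4 (m7)
bar 6: v0=D3 v1=B3 v2=F4 v3=A3 (P5)
bar 7: v0=A3 v1=F4 v2=C5 v3=A4 (P8)
bar 8: v0=G3 v1=G4 v2=D5 v3=B4 (M3)
  R3 @ bar0.0: D5 above B4
  R5 @ bar0.0: opens on M3
  R3 @ bar0.1: D5 above B4
  R3 @ bar0.2: D5 above B4
  R3 @ bar0.3: D5 above B4
  R1 @ bar1.0: G4/D5 P5 -> C4/G4 P5 similar
  R2 @ bar1.0: G3/G4 P8 -> F3/C4 P5 similar
  R2 @ bar1.0: G3/B4 M3 -> F3/F4 P8 similar
  R3 @ bar1.0: G4 above F4
  R4 @ bar1.0: F3/G4 M2 untreated
  R7 @ bar1.0: B4->F4 leap 6st
  R3 @ bar1.1: G4 above F4
  R3 @ bar1.2: G4 above F4
  R3 @ bar1.3: G4 above F4
  R2 @ bar2.0: F3/G4 M2 -> G3/D5 P5 similar
  R3 @ bar2.0: D5 above F4
  R4 @ bar2.0: G3/F4 m7 untreated
  R3 @ bar2.1: D5 above F4
  R3 @ bar2.2: D5 above F4
  R3 @ bar2.3: D5 above F4
  R2 @ bar3.0: G3/F4 m7 -> E3/B3 P5 similar
  R3 @ bar3.0: E4 above D4
  R3 @ bar3.0: D4 above B3
  R4 @ bar3.0: E3/D4 m7 untreated
  R7 @ bar3.0: F4->B3 leap 6st
  R3 @ bar3.1: E4 above D4
  R3 @ bar3.1: D4 above B3
  R3 @ bar3.2: E4 above D4
  R3 @ bar3.2: D4 above B3
  R3 @ bar3.3: E4 above D4
  R3 @ bar3.3: D4 above B3
  R2 @ bar4.0: D4/B3 m3 -> B4/B4 P1 similar
  R3 @ bar5.0: B4 above F4
  R3 @ bar5.0: F4 above D4
  R4 @ bar5.0: E3/F4 m2 untreated
  R4 @ bar5.0: E3/D4 m7 untreated
  R7 @ bar5.0: B4->F4 leap 6st
  R3 @ bar5.1: B4 above F4
  R3 @ bar5.1: F4 above D4
  R3 @ bar5.2: B4 above F4
  R3 @ bar5.2: F4 above D4
  R3 @ bar5.3: B4 above F4
  R3 @ bar5.3: F4 above D4
  R2 @ bar6.0: E3/D4 m7 -> D3/A3 P5 similar
  R3 @ bar6.0: F4 above A3
  R3 @ bar6.1: F4 above A3
  R3 @ bar6.2: F4 above A3
  R3 @ bar6.3: F4 above A3
  R2 @ bar7.0: D3/A3 P5 -> A3/A4 P8 similar
  R2 @ bar7.0: B3/F4 TT -> F4/C5 P5 similar
  R3 @ bar7.0: C5 above A4
  R7 @ bar7.0: B3->F4 leap 6st
  R8 @ bar7.0: penult P8 not 3rd/6th
  R3 @ bar7.1: C5 above A4
  R3 @ bar7.2: C5 above A4
  R3 @ bar7.3: C5 above A4
  R1 @ bar8.0: F4/C5 P5 -> G4/D5 P5 similar
  R3 @ bar8.0: D5 above B4
  R3 @ bar8.1: D5 above B4
  R3 @ bar8.2: D5 above B4
  R3 @ bar8.3: D5 above B4
  R6 @ bar8.3: closes on M3

No (62 violations)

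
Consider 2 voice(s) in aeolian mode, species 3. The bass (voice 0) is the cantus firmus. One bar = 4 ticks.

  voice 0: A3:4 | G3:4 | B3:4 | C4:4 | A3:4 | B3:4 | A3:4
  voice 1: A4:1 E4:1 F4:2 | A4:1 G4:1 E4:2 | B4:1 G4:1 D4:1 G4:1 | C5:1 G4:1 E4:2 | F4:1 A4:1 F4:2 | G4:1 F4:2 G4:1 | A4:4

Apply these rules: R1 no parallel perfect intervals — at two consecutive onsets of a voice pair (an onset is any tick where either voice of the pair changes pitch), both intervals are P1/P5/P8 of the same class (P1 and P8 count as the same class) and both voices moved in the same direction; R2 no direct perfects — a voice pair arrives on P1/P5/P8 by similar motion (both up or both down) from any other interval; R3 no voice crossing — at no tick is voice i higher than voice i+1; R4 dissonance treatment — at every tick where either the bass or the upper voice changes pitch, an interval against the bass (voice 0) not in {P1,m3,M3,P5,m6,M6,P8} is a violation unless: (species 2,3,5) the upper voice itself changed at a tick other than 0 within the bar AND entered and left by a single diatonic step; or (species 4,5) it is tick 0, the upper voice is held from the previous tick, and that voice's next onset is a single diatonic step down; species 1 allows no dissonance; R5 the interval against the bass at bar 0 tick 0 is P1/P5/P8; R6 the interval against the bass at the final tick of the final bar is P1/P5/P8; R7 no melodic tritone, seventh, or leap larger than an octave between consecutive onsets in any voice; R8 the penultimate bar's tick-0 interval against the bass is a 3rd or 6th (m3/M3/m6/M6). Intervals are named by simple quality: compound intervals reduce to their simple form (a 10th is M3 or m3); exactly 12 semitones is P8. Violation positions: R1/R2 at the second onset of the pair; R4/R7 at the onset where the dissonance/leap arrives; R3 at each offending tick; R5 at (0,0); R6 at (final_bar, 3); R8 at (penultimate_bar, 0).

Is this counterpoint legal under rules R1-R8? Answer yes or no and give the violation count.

No (3 violations)

bar 0: v0=A3 v1=A4 (P8)
bar 1: v0=G3 v1=A4 (M2)
bar 2: v0=B3 v1=B4 (P8)
bar 3: v0=C4 v1=C5 (P8)
bar 4: v0=A3 v1=F4 (m6)
bar 5: v0=B3 v1=G4 (m6)
bar 6: v0=A3 v1=A4 (P8)
  R4 @ bar1.0: G3/A4 M2 untreated
  R2 @ bar2.0: G3/E4 M6 -> B3/B4 P8 similar
  R2 @ bar3.0: B3/G4 m6 -> C4/C5 P8 similar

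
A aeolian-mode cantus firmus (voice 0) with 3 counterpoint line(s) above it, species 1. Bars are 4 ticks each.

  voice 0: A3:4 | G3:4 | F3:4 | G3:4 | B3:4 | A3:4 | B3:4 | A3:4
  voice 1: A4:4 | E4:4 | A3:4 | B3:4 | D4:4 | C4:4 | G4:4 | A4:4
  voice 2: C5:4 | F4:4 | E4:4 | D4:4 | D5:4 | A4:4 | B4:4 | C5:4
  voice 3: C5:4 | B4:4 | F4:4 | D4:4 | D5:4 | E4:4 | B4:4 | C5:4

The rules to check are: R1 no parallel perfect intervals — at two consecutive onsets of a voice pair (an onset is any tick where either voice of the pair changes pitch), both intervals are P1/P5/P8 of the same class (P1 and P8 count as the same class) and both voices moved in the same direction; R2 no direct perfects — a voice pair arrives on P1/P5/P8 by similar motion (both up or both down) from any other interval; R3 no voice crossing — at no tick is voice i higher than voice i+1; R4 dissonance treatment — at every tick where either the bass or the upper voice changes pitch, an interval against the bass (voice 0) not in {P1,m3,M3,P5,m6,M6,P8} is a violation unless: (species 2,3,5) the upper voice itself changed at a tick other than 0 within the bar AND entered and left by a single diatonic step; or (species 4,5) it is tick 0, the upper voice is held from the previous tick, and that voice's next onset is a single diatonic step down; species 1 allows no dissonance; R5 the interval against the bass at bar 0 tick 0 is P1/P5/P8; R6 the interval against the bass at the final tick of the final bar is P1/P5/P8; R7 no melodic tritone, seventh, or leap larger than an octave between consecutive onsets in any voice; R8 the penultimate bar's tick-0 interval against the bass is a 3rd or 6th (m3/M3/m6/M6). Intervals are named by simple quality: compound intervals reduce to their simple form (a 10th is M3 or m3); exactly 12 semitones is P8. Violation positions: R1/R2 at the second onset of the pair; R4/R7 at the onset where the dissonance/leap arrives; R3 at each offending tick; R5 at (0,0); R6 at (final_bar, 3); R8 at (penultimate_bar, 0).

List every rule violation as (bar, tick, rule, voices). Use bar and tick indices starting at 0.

(0, 0, R5, (0, 2))
(0, 0, R5, (0, 3))
(1, 0, R2, (1, 3))
(1, 0, R4, (0, 2))
(2, 0, R2, (0, 3))
(2, 0, R2, (1, 2))
(2, 0, R4, (0, 2))
(2, 0, R7, (3,))
(3, 0, R2, (2, 3))
(4, 0, R1, (2, 3))
(4, 0, R2, (1, 2))
(4, 0, R2, (1, 3))
(5, 0, R2, (0, 2))
(5, 0, R2, (0, 3))
(5, 0, R3, (2, 3))
(5, 0, R7, (3,))
(5, 1, R3, (2, 3))
(5, 2, R3, (2, 3))
(5, 3, R3, (2, 3))
(6, 0, R1, (0, 2))
(6, 0, R2, (0, 3))
(6, 0, R2, (2, 3))
(6, 0, R8, (0, 2))
(6, 0, R8, (0, 3))
(7, 0, R1, (2, 3))
(7, 3, R6, (0, 2))
(7, 3, R6, (0, 3))

bar 0: v0=A3 v1=A4 v2=C5 v3=C5 downbeat m3
bar 1: v0=G3 v1=E4 v2=F4 v3=B4 downbeat M3
bar 2: v0=F3 v1=A3 v2=E4 v3=F4 downbeat P8
bar 3: v0=G3 v1=B3 v2=D4 v3=D4 downbeat P5
bar 4: v0=B3 v1=D4 v2=D5 v3=D5 downbeat m3
bar 5: v0=A3 v1=C4 v2=A4 v3=E4 downbeat P5
bar 6: v0=B3 v1=G4 v2=B4 v3=B4 downbeat P8
bar 7: v0=A3 v1=A4 v2=C5 v3=C5 downbeat m3
  -> R5 @ bar 0 tick 0 v(0, 2): opens on m3
  -> R5 @ bar 0 tick 0 v(0, 3): opens on m3
  -> R2 @ bar 1 tick 0 v(1, 3): A4/C5 m3 -> E4/B4 P5 similar
  -> R4 @ bar 1 tick 0 v(0, 2): G3/F4 m7 untreated
  -> R2 @ bar 2 tick 0 v(0, 3): G3/B4 M3 -> F3/F4 P8 similar
  -> R2 @ bar 2 tick 0 v(1, 2): E4/F4 m2 -> A3/E4 P5 similar
  -> R4 @ bar 2 tick 0 v(0, 2): F3/E4 M7 untreated
  -> R7 @ bar 2 tick 0 v(3,): B4->F4 leap 6st
  -> R2 @ bar 3 tick 0 v(2, 3): E4/F4 m2 -> D4/D4 P1 similar
  -> R1 @ bar 4 tick 0 v(2, 3): D4/D4 P1 -> D5/D5 P1 similar
  -> R2 @ bar 4 tick 0 v(1, 2): B3/D4 m3 -> D4/D5 P8 similar
  -> R2 @ bar 4 tick 0 v(1, 3): B3/D4 m3 -> D4/D5 P8 similar
  -> R2 @ bar 5 tick 0 v(0, 2): B3/D5 m3 -> A3/A4 P8 similar
  -> R2 @ bar 5 tick 0 v(0, 3): B3/D5 m3 -> A3/E4 P5 similar
  -> R3 @ bar 5 tick 0 v(2, 3): A4 above E4
  -> R7 @ bar 5 tick 0 v(3,): D5->E4 leap 10st
  -> R3 @ bar 5 tick 1 v(2, 3): A4 above E4
  -> R3 @ bar 5 tick 2 v(2, 3): A4 above E4
  -> R3 @ bar 5 tick 3 v(2, 3): A4 above E4
  -> R1 @ bar 6 tick 0 v(0, 2): A3/A4 P8 -> B3/B4 P8 similar
  -> R2 @ bar 6 tick 0 v(0, 3): A3/E4 P5 -> B3/B4 P8 similar
  -> R2 @ bar 6 tick 0 v(2, 3): A4/E4 P4 -> B4/B4 P1 similar
  -> R8 @ bar 6 tick 0 v(0, 2): penult P8 not 3rd/6th
  -> R8 @ bar 6 tick 0 v(0, 3): penult P8 not 3rd/6th
  -> R1 @ bar 7 tick 0 v(2, 3): B4/B4 P1 -> C5/C5 P1 similar
  -> R6 @ bar 7 tick 3 v(0, 2): closes on m3
  -> R6 @ bar 7 tick 3 v(0, 3): closes on m3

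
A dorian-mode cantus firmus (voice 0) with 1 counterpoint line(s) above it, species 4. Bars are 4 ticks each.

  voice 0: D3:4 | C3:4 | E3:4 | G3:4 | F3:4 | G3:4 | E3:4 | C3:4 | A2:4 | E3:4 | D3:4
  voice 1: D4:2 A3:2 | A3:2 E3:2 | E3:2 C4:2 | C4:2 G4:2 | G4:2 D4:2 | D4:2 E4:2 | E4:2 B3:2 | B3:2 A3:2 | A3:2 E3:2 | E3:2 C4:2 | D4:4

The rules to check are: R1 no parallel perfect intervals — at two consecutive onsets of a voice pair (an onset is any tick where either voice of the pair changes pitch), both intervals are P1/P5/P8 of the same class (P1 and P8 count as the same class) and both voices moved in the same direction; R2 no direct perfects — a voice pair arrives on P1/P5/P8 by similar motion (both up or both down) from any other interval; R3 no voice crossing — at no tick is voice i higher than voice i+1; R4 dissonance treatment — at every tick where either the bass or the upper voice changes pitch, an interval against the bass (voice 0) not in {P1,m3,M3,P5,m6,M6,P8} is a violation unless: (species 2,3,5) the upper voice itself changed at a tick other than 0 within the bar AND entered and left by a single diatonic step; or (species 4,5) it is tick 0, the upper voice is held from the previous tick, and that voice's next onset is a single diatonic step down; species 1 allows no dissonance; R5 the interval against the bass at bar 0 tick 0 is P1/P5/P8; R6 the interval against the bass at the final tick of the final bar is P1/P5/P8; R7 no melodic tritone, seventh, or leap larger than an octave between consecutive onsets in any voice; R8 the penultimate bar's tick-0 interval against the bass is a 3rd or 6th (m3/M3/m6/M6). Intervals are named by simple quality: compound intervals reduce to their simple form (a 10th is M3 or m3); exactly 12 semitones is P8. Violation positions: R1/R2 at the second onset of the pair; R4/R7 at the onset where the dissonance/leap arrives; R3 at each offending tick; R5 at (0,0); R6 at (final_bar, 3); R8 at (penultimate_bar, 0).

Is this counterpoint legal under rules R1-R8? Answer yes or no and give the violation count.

bar 0: v0=D3 v1=D4 (P8)
bar 1: v0=C3 v1=A3 (M6)
bar 2: v0=E3 v1=E3 (P1)
bar 3: v0=G3 v1=C4 (P4)
bar 4: v0=F3 v1=G4 (M2)
bar 5: v0=G3 v1=D4 (P5)
bar 6: v0=E3 v1=E4 (P8)
bar 7: v0=C3 v1=B3 (M7)
bar 8: v0=A2 v1=A3 (P8)
bar 9: v0=E3 v1=E3 (P1)
bar 10: v0=D3 v1=D4 (P8)
  R4 @ bar3.0: G3/C4 P4 untreated
  R4 @ bar4.0: F3/G4 M2 untreated
  R8 @ bar9.0: penult P1 not 3rd/6th

No (3 violations)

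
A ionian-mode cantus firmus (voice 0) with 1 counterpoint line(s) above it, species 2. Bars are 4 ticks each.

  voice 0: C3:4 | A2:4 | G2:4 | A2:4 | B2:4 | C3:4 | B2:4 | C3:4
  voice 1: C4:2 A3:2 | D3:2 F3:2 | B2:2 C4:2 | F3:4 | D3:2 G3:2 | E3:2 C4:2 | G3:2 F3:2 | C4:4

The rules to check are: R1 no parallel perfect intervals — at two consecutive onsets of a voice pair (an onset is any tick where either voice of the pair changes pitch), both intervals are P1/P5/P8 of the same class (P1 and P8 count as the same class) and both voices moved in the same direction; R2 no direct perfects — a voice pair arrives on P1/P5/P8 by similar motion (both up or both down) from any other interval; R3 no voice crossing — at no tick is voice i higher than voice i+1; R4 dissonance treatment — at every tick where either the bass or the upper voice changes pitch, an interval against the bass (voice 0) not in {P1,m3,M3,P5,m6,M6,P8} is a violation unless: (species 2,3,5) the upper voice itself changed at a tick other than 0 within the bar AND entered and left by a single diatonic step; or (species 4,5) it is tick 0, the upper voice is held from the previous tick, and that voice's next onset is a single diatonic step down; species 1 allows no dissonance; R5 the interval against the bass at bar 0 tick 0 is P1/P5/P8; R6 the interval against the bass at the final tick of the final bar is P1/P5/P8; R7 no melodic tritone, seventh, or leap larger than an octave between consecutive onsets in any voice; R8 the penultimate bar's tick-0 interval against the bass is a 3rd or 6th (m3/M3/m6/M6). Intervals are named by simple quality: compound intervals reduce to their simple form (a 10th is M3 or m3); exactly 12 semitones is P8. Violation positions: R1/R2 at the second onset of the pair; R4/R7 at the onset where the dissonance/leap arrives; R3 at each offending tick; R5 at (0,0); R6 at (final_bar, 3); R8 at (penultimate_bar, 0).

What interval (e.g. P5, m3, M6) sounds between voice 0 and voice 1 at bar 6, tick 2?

voice 0=B2 voice 1=F3 -> TT

TT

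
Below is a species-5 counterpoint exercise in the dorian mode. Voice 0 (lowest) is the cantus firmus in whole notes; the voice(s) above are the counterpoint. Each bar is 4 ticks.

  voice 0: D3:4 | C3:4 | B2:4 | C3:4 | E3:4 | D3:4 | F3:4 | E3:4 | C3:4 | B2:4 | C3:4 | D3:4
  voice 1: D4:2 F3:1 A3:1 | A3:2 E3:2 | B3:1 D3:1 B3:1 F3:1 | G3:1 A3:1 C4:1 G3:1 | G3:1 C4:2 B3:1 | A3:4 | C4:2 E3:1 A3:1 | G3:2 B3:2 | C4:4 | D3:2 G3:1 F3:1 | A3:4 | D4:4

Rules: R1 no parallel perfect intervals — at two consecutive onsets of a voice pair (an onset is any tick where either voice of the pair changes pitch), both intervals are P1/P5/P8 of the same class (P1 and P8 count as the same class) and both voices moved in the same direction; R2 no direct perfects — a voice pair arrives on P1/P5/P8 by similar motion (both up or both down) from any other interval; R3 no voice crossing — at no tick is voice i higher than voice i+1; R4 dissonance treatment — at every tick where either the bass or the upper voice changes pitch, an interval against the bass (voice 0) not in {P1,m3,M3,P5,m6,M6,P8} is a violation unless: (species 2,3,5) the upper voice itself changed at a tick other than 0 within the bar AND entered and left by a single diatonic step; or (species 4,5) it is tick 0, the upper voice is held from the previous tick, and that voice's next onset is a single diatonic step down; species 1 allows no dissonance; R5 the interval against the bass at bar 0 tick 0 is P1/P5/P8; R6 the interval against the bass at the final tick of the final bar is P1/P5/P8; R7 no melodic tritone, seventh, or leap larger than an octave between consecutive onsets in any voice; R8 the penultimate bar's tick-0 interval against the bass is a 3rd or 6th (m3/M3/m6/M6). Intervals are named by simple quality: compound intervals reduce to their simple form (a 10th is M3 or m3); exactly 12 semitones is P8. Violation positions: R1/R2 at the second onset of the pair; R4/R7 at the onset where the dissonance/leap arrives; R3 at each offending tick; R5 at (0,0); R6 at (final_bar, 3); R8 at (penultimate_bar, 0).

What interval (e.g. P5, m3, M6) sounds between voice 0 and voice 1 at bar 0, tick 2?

m3

voice 0=D3 voice 1=F3 -> m3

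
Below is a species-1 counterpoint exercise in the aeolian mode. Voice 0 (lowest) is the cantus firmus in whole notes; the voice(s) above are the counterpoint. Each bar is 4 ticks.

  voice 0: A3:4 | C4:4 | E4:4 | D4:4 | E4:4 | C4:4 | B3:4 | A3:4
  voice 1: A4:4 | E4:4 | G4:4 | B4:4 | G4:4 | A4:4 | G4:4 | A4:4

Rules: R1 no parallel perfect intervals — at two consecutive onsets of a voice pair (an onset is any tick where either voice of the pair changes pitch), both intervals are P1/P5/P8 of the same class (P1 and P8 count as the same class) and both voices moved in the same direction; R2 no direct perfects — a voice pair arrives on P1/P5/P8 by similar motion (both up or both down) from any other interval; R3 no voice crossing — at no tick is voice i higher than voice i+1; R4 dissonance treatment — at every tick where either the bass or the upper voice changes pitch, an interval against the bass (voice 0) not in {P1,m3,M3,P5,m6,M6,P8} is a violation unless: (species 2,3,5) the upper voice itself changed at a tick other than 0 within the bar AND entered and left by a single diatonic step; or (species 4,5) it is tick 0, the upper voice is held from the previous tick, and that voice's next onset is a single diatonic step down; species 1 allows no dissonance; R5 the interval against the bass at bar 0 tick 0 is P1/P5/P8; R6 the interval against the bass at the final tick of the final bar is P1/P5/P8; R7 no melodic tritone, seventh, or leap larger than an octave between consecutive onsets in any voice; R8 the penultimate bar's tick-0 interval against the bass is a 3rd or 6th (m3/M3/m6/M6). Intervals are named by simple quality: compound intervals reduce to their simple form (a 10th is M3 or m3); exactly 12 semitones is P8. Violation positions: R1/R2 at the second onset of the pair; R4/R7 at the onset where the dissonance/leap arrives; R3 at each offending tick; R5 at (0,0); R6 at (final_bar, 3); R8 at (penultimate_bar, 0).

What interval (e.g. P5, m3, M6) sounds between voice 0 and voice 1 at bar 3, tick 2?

voice 0=D4 voice 1=B4 -> M6

M6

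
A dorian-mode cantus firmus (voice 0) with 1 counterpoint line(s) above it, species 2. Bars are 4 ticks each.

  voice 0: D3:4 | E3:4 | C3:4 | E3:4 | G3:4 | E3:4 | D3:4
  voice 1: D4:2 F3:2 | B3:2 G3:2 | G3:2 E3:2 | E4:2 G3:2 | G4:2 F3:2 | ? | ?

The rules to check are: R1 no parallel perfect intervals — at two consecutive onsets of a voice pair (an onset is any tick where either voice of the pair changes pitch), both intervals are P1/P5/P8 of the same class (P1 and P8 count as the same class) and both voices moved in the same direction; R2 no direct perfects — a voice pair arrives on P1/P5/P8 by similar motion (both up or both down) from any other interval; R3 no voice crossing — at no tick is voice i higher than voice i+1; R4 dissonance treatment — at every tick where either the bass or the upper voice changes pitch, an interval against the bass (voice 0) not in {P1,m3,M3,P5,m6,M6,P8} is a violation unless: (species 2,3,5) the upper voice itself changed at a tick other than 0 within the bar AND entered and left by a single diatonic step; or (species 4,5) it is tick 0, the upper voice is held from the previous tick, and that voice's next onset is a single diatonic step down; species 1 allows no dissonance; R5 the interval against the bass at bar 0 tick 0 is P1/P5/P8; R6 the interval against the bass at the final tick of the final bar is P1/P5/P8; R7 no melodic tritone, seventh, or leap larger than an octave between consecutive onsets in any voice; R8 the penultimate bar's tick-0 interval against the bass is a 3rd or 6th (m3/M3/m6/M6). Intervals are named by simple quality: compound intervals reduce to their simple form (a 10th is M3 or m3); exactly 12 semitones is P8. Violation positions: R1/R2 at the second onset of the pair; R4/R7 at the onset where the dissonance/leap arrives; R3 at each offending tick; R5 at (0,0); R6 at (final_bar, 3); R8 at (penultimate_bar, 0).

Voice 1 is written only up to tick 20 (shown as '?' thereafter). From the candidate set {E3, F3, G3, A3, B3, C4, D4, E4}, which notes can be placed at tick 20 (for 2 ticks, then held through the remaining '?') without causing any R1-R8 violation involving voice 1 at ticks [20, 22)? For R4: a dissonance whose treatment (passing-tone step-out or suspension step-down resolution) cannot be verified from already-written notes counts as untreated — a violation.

E3: violates R2,R8
F3: violates R4,R8
G3: legal
A3: violates R4,R8
B3: violates R7,R8
C4: legal
D4: violates R4,R8
E4: violates R7,R8

{C4, G3}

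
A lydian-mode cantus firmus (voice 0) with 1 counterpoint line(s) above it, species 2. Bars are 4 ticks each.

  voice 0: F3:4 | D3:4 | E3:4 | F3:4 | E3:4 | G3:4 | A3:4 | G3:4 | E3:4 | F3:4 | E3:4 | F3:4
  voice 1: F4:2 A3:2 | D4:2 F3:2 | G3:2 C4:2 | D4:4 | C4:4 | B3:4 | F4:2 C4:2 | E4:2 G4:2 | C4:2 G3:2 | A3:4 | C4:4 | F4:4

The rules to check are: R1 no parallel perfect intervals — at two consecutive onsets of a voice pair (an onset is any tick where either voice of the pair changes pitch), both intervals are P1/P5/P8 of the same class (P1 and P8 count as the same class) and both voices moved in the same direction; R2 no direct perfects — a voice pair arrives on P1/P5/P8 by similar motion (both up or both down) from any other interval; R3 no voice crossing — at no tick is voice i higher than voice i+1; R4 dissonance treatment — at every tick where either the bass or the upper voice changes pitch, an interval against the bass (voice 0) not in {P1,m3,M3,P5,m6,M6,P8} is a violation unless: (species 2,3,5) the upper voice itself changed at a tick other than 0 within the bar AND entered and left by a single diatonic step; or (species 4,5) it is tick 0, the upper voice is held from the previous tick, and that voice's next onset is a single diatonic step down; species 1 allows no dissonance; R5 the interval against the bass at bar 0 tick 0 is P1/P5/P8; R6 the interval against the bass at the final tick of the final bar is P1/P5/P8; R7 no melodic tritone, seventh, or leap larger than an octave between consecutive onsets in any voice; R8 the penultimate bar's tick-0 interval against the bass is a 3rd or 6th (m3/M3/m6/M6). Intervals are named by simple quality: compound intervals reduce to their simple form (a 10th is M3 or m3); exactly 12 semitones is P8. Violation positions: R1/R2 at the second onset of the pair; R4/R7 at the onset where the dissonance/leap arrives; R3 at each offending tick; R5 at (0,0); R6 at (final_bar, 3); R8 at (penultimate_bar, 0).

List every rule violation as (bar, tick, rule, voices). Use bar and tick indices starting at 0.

(6, 0, R7, (1,))
(11, 0, R2, (0, 1))

bar 0: v0=F3 v1=F4 downbeat P8
bar 1: v0=D3 v1=D4 downbeat P8
bar 2: v0=E3 v1=G3 downbeat m3
bar 3: v0=F3 v1=D4 downbeat M6
bar 4: v0=E3 v1=C4 downbeat m6
bar 5: v0=G3 v1=B3 downbeat M3
bar 6: v0=A3 v1=F4 downbeat m6
bar 7: v0=G3 v1=E4 downbeat M6
bar 8: v0=E3 v1=C4 downbeat m6
bar 9: v0=F3 v1=A3 downbeat M3
bar 10: v0=E3 v1=C4 downbeat m6
bar 11: v0=F3 v1=F4 downbeat P8
  -> R7 @ bar 6 tick 0 v(1,): B3->F4 leap 6st
  -> R2 @ bar 11 tick 0 v(0, 1): E3/C4 m6 -> F3/F4 P8 similar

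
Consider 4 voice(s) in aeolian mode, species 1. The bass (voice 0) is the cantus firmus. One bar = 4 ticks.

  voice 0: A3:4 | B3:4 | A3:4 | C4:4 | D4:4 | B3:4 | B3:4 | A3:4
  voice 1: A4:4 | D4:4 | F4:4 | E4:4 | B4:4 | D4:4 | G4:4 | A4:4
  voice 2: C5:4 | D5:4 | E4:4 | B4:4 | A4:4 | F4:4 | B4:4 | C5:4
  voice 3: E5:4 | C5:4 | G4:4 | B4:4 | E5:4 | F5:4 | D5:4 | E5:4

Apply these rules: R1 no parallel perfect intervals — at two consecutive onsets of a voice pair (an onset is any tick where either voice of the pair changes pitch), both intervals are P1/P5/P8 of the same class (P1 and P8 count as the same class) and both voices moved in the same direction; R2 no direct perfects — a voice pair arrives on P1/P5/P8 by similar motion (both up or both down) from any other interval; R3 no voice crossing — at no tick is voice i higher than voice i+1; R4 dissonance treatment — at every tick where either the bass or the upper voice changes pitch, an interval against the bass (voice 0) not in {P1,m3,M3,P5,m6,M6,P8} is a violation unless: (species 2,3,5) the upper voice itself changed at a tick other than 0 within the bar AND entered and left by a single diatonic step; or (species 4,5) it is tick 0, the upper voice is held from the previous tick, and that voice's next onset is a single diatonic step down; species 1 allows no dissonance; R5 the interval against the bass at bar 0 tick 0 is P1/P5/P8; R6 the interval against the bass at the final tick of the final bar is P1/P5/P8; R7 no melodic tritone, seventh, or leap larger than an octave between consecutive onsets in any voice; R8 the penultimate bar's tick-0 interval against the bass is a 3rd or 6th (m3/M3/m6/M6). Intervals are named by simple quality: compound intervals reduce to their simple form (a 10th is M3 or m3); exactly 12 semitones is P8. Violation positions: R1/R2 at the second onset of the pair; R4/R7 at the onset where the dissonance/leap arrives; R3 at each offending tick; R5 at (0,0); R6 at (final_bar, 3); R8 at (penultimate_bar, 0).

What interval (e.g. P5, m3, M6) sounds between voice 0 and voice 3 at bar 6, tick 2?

m3

voice 0=B3 voice 3=D5 -> m3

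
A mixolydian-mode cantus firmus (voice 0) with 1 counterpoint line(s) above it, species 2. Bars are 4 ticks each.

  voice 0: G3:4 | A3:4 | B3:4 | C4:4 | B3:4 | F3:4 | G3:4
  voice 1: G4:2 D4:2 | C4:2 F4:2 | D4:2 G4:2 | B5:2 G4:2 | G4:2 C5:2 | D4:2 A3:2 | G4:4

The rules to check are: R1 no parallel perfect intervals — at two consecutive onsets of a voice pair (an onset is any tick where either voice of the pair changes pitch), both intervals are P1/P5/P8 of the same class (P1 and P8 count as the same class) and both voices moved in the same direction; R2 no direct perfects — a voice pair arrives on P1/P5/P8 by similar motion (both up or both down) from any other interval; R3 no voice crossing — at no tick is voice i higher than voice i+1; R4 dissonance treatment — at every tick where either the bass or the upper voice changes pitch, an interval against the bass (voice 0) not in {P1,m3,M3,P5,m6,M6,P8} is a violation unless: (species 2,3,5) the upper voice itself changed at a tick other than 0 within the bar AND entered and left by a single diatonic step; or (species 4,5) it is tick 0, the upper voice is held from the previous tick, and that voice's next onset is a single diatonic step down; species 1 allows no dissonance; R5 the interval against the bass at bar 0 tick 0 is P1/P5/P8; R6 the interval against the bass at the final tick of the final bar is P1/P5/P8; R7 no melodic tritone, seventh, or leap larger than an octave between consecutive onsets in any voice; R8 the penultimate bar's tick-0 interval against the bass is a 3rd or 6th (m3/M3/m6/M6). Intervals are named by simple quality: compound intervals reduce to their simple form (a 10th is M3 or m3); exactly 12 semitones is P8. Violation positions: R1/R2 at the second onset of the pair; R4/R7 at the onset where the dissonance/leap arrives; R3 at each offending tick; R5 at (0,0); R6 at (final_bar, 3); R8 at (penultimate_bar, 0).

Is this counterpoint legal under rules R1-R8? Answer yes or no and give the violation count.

No (8 violations)

bar 0: v0=G3 v1=G4 (P8)
bar 1: v0=A3 v1=C4 (m3)
bar 2: v0=B3 v1=D4 (m3)
bar 3: v0=C4 v1=B5 (M7)
bar 4: v0=B3 v1=G4 (m6)
bar 5: v0=F3 v1=D4 (M6)
bar 6: v0=G3 v1=G4 (P8)
  R4 @ bar3.0: C4/B5 M7 untreated
  R7 @ bar3.0: G4->B5 leap 16st
  R7 @ bar3.2: B5->G4 leap 16st
  R4 @ bar4.2: B3/C5 m2 untreated
  R7 @ bar5.0: B3->F3 leap 6st
  R7 @ bar5.0: C5->D4 leap 10st
  R2 @ bar6.0: F3/A3 M3 -> G3/G4 P8 similar
  R7 @ bar6.0: A3->G4 leap 10st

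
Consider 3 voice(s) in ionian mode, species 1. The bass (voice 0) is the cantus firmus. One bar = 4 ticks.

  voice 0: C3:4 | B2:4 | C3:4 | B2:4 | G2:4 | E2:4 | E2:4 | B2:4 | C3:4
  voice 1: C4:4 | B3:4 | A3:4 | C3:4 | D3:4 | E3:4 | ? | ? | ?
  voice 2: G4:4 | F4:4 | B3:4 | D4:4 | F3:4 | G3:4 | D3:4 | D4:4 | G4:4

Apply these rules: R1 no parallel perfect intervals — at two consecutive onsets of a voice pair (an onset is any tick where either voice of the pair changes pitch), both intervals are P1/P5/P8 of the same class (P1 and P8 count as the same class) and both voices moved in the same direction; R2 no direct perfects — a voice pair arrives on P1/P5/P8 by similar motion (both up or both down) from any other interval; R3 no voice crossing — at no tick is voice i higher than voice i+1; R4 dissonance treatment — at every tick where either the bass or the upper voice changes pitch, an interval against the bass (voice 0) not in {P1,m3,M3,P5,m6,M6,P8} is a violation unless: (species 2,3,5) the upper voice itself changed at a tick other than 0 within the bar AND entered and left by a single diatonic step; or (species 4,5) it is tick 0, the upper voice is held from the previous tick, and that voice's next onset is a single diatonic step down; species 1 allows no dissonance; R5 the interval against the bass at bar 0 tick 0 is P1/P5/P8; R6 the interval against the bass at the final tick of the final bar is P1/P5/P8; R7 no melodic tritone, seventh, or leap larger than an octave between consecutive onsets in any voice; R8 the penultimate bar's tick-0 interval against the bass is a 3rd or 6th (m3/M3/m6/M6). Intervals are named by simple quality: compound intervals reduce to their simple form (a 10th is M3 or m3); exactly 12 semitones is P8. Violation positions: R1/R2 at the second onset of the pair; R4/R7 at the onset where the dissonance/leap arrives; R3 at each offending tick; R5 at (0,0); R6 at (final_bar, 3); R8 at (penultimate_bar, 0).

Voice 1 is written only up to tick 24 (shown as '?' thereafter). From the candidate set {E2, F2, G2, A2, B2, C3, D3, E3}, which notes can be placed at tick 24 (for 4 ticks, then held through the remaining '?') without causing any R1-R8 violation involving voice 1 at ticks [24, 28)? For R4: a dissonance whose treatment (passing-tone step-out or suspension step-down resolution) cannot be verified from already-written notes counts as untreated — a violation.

{B2, C3, E2}

E2: legal
F2: violates R4,R7
G2: violates R2
A2: violates R4
B2: legal
C3: legal
D3: violates R2,R4
E3: violates R3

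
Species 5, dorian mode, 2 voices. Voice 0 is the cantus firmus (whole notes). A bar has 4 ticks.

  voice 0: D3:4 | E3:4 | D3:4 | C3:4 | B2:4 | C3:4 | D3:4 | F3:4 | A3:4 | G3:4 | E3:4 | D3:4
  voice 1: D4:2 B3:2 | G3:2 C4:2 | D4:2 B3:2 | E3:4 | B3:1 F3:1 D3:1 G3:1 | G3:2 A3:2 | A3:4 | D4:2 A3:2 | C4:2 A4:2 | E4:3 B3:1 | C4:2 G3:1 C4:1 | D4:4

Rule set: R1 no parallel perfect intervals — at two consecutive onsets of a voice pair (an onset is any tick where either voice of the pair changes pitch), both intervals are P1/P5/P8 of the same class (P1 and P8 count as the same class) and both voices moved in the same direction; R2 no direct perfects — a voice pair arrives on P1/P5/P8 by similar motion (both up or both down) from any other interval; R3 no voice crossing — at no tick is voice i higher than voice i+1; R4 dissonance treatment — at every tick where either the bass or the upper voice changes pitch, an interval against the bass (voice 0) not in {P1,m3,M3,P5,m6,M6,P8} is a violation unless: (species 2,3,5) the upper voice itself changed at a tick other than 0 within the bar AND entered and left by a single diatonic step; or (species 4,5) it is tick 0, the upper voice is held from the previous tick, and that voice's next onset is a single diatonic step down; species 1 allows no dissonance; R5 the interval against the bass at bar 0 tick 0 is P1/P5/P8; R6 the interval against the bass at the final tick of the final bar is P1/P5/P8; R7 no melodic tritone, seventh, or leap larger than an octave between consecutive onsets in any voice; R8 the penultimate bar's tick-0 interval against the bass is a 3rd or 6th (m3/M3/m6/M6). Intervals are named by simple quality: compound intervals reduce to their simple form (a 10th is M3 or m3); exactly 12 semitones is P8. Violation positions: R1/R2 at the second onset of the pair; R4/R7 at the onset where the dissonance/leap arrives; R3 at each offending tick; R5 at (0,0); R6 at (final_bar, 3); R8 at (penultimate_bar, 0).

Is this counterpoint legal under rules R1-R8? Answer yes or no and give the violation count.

bar 0: v0=D3 v1=D4 (P8)
bar 1: v0=E3 v1=G3 (m3)
bar 2: v0=D3 v1=D4 (P8)
bar 3: v0=C3 v1=E3 (M3)
bar 4: v0=B2 v1=B3 (P8)
bar 5: v0=C3 v1=G3 (P5)
bar 6: v0=D3 v1=A3 (P5)
bar 7: v0=F3 v1=D4 (M6)
bar 8: v0=A3 v1=C4 (m3)
bar 9: v0=G3 v1=E4 (M6)
bar 10: v0=E3 v1=C4 (m6)
bar 11: v0=D3 v1=D4 (P8)
  R4 @ bar4.1: B2/F3 TT untreated
  R7 @ bar4.1: B3->F3 leap 6st

No (2 violations)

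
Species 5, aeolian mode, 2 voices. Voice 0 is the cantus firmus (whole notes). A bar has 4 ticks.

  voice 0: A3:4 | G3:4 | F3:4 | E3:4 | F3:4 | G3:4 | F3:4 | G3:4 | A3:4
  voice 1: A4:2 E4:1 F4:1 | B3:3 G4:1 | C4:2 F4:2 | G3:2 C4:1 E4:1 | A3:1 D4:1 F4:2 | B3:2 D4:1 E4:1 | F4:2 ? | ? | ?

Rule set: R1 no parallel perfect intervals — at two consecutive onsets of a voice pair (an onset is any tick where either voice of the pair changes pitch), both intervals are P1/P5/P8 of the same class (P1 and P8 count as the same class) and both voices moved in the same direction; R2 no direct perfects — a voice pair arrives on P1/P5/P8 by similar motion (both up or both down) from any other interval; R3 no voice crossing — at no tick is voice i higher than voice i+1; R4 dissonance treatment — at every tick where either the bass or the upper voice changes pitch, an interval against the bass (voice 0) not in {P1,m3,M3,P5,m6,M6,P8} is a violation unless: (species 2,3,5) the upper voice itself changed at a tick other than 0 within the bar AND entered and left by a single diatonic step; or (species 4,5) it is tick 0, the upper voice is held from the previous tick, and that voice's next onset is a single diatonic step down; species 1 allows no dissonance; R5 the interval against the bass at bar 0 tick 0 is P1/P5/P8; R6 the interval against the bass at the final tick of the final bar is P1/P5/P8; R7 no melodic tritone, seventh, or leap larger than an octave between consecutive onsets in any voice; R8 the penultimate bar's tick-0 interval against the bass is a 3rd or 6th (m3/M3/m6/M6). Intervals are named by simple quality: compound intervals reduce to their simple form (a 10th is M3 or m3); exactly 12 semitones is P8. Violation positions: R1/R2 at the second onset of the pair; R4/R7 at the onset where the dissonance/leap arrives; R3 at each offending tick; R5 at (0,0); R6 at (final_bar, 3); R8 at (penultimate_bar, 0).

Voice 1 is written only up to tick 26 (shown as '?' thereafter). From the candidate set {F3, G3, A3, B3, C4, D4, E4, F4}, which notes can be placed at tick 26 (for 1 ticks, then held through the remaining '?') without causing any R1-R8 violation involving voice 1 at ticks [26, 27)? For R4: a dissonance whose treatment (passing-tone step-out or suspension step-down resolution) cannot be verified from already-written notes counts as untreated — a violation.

F3: legal
G3: violates R4,R7
A3: legal
B3: violates R4,R7
C4: legal
D4: legal
E4: violates R4
F4: legal

{A3, C4, D4, F3, F4}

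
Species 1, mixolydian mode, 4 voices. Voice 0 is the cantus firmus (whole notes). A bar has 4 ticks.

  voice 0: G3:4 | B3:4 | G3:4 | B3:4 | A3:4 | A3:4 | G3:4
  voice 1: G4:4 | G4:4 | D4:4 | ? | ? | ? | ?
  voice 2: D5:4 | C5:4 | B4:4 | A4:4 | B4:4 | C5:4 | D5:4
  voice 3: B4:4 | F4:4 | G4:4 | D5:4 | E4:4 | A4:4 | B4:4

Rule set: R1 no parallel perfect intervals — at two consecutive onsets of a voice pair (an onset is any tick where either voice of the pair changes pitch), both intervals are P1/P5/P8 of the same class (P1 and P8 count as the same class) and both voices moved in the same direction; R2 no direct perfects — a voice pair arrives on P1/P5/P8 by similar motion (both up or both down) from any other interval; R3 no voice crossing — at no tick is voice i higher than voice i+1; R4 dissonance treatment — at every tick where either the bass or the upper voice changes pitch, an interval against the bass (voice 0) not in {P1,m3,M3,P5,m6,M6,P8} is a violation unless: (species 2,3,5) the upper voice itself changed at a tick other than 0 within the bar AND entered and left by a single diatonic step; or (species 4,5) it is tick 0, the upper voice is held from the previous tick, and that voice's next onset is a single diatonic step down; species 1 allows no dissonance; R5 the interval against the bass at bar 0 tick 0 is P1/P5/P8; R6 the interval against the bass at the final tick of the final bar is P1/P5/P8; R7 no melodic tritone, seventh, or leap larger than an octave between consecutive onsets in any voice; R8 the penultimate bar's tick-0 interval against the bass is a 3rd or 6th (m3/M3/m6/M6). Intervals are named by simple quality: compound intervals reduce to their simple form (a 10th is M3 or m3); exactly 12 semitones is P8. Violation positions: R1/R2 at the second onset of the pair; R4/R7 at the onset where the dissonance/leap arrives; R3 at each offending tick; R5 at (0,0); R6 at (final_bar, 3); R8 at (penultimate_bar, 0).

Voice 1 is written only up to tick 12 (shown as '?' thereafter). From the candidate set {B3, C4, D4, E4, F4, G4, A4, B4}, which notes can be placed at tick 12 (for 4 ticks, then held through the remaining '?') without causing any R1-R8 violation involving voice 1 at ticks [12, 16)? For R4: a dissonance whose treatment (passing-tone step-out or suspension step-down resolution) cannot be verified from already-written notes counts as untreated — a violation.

{B3, D4}

B3: legal
C4: violates R4
D4: legal
E4: violates R4
F4: violates R4
G4: violates R2
A4: violates R4
B4: violates R2,R3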